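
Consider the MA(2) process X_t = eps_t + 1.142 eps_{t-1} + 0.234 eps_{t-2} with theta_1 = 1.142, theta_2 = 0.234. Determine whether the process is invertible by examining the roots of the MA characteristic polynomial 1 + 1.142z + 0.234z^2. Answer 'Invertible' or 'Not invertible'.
\text{Invertible}

The MA(q) characteristic polynomial is P(z) = 1 + 1.142z + 0.234z^2.
Invertibility requires all roots to lie outside the unit circle, i.e. |z| > 1 for every root.
Set 1 + (1.142) z + (0.234) z^2 = 0, i.e. a z^2 + b z + c = 0 with a = 0.234, b = 1.142, c = 1.
Discriminant D = b^2 - 4ac = (1.142)^2 - 4*(0.234)*1 = 1.304164 - (0.936) = 0.368164.
D >= 0, so the roots are real: z = (-b +/- sqrt(D)) / (2a) = (-1.142 +/- 0.606765) / (0.468).
  z_1 = (-1.142 + 0.606765) / (0.468) = -1.1437,   |z_1| = 1.1437.
  z_2 = (-1.142 - 0.606765) / (0.468) = -3.7367,   |z_2| = 3.7367.
Moduli of all roots: 1.1437, 3.7367.
All moduli strictly greater than 1? Yes.
Verdict: Invertible.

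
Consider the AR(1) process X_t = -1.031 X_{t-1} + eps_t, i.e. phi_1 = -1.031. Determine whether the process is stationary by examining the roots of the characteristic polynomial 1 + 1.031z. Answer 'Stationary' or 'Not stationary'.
\text{Not stationary}

The AR(p) characteristic polynomial is P(z) = 1 + 1.031z.
Stationarity requires all roots to lie outside the unit circle, i.e. |z| > 1 for every root.
This is linear in z: 1 + (1.031) z = 0  =>  z = -1/(1.031) = -0.969932,  |z| = 0.969932.
Moduli of all roots: 0.9699.
All moduli strictly greater than 1? No.
Verdict: Not stationary.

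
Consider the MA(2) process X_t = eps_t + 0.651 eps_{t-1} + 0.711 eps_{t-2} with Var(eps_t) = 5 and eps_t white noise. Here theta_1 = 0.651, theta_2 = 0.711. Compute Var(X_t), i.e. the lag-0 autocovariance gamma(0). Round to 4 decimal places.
\gamma(0) = 9.6466

For an MA(q) process X_t = eps_t + sum_i theta_i eps_{t-i} with
Var(eps_t) = sigma^2, the variance is
  gamma(0) = sigma^2 * (1 + sum_i theta_i^2).
  sum_i theta_i^2 = (0.651)^2 + (0.711)^2 = 0.423801 + 0.505521 = 0.929322.
  gamma(0) = 5 * (1 + 0.929322) = 5 * 1.929322 = 9.64661, which rounds to 9.6466.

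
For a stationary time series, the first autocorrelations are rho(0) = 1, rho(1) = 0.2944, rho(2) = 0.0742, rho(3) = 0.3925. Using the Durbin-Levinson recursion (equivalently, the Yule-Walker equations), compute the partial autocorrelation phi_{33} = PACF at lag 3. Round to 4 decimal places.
\phi_{33} = 0.4100

The PACF at lag k is phi_{kk}, the last component of the solution
to the Yule-Walker system G_k phi = r_k where
  (G_k)_{ij} = rho(|i - j|), (r_k)_i = rho(i), i,j = 1..k.
Equivalently, Durbin-Levinson gives phi_{kk} iteratively:
  phi_{11} = rho(1)
  phi_{kk} = [rho(k) - sum_{j=1..k-1} phi_{k-1,j} rho(k-j)]
            / [1 - sum_{j=1..k-1} phi_{k-1,j} rho(j)],
  phi_{k,j} = phi_{k-1,j} - phi_{kk} phi_{k-1,k-j},  j = 1..k-1.
Step k = 1:
  phi_11 = rho(1) = 0.2944.
Step k = 2:
  phi_22 = [rho(2) - phi_11 rho(1)] / [1 - phi_11 rho(1)] = [0.0742 - (0.2944)(0.2944)] / [1 - (0.2944)(0.2944)]
         = -0.01247136 / 0.91332864 = -0.013655.
  Update: phi_21 = phi_11 - phi_22 phi_11 = 0.2944 - (-0.013655)(0.2944) = 0.29842.
Step k = 3:
  phi_33 = [rho(3) - phi_21 rho(2) - phi_22 rho(1)] / [1 - phi_21 rho(1) - phi_22 rho(2)]
    numerator   = 0.3925 - (0.29842)(0.0742) - (-0.013655)(0.2944) = 0.37437722
    denominator = 1 - (0.29842)(0.2944) - (-0.013655)(0.0742) = 0.91315835
  phi_33 = 0.37437722 / 0.91315835 = 0.41.
Therefore phi_{33} = 0.4100.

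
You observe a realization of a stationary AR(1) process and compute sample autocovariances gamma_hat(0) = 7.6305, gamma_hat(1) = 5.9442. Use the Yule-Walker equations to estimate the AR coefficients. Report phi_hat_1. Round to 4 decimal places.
\hat\phi_{1} = 0.7790

The Yule-Walker equations for an AR(p) process read, in matrix form,
  Gamma_p phi = r_p,   with   (Gamma_p)_{ij} = gamma(|i - j|),
                       (r_p)_i = gamma(i),   i,j = 1..p.
Substitute the sample gammas (Toeplitz matrix and right-hand side of size 1):
  Gamma_p = [[7.6305]]
  r_p     = [5.9442]
With p = 1 this is the single equation gamma(0) phi_1 = gamma(1):
  phi_hat_1 = gamma(1) / gamma(0) = 5.9442 / 7.6305 = 0.7790.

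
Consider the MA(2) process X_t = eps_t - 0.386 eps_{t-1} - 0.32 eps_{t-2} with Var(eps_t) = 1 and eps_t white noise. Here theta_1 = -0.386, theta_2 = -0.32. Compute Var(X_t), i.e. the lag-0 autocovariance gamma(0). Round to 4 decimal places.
\gamma(0) = 1.2514

For an MA(q) process X_t = eps_t + sum_i theta_i eps_{t-i} with
Var(eps_t) = sigma^2, the variance is
  gamma(0) = sigma^2 * (1 + sum_i theta_i^2).
  sum_i theta_i^2 = (-0.386)^2 + (-0.32)^2 = 0.148996 + 0.1024 = 0.251396.
  gamma(0) = 1 * (1 + 0.251396) = 1 * 1.251396 = 1.251396, which rounds to 1.2514.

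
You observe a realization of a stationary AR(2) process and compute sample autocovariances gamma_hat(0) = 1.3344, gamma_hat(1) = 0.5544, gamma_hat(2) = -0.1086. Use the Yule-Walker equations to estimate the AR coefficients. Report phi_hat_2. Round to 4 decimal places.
\hat\phi_{2} = -0.3070

The Yule-Walker equations for an AR(p) process read, in matrix form,
  Gamma_p phi = r_p,   with   (Gamma_p)_{ij} = gamma(|i - j|),
                       (r_p)_i = gamma(i),   i,j = 1..p.
Substitute the sample gammas (Toeplitz matrix and right-hand side of size 2):
  Gamma_p = [[1.3344, 0.5544], [0.5544, 1.3344]]
  r_p     = [0.5544, -0.1086]
Written out:
  1.3344 phi_1 + 0.5544 phi_2 = 0.5544
  0.5544 phi_1 + 1.3344 phi_2 = -0.1086
Solve by Cramer's rule:
  det = gamma(0)^2 - gamma(1)^2 = (1.3344)^2 - (0.5544)^2 = 1.78062336 - 0.30735936 = 1.473264
  phi_hat_1 = [gamma(1) gamma(0) - gamma(1) gamma(2)] / det = [(0.5544)(1.3344) - (0.5544)(-0.1086)] / 1.473264 = 0.7999992 / 1.473264 = 0.543
  phi_hat_2 = [gamma(0) gamma(2) - gamma(1)^2] / det = [(1.3344)(-0.1086) - (0.5544)^2] / 1.473264 = -0.4522752 / 1.473264 = -0.307
So phi_hat = [0.5430, -0.3070].
Therefore phi_hat_2 = -0.3070.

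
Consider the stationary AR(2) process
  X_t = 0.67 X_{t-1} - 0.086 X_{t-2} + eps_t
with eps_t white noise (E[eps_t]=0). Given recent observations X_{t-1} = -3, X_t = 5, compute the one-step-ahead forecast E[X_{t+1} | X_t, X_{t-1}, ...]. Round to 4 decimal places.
E[X_{t+1} \mid \mathcal F_t] = 3.6080

For an AR(p) model X_t = c + sum_i phi_i X_{t-i} + eps_t, the
one-step-ahead conditional mean is
  E[X_{t+1} | X_t, ...] = c + sum_i phi_i X_{t+1-i}.
Substitute known values:
  E[X_{t+1} | ...] = (0.67) * (5) + (-0.086) * (-3)
                   = 3.6080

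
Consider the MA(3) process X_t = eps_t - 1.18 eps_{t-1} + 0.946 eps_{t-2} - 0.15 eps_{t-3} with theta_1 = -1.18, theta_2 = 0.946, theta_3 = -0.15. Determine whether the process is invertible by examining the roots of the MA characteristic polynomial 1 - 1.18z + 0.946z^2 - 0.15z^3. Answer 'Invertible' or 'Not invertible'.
\text{Invertible}

The MA(q) characteristic polynomial is P(z) = 1 - 1.18z + 0.946z^2 - 0.15z^3.
Invertibility requires all roots to lie outside the unit circle, i.e. |z| > 1 for every root.
Degree 3: look for a simple real root z0 first, then factor out (1 - z/z0) and solve the remaining quadratic.
Testing z0 = 5: P(5) = 1 + (-1.18)(5) + (0.946)(5)^2 + (-0.15)(5)^3
  = 1 + (-5.9) + (23.65) + (-18.75) = 0.  So z_0 = 5 is a root, |z_0| = 5.
Divide out the factor (1 - 0.2 z) = (1 - z/z0) (since 1/z0 = 0.2):
  P(z) = (1 - 0.2 z)(1 + (-0.98) z + (0.75) z^2)
  [check: z-coef -0.98 - (0.2) = -1.18; z^2-coef 0.75 - (0.2)(-0.98) = 0.946; z^3-coef -(0.2)(0.75) = -0.15.]
Remaining roots from the quadratic factor 1 + (-0.98) z + (0.75) z^2:
  Set 1 + (-0.98) z + (0.75) z^2 = 0, i.e. a z^2 + b z + c = 0 with a = 0.75, b = -0.98, c = 1.
  Discriminant D = b^2 - 4ac = (-0.98)^2 - 4*(0.75)*1 = 0.9604 - (3) = -2.0396.
  D < 0, so the roots are the complex-conjugate pair z = (-b +/- i sqrt(-D)) / (2a) = 0.6533 +/- 0.9521i.
  For a conjugate pair |z|^2 = z * conj(z) = (product of roots) = c/a = 1/(0.75) = 1.333333, so |z| = sqrt(1.333333) = 1.1547 for both roots.
Moduli of all roots: 5.0000, 1.1547, 1.1547.
All moduli strictly greater than 1? Yes.
Verdict: Invertible.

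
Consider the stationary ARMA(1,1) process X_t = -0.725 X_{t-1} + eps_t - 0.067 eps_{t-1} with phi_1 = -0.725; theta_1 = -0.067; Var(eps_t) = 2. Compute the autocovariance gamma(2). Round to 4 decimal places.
\gamma(2) = 2.5385

Multiply the model equation by X_{t-k} and take expectations. With theta_0 = psi_0 = 1 and psi_j the MA(infinity) weights, this gives
  gamma(k) - sum_i phi_i gamma(k-i) = c_k,
  c_k = sigma^2 * sum_{j=k..q} theta_j psi_{j-k}   (c_k = 0 for k > q),
using gamma(-m) = gamma(m).
psi-weights needed (psi_j = theta_j + sum_i phi_i psi_{j-i}):
  psi_1 = theta_1 + phi_1 = -0.067 + (-0.725) = -0.792
Right-hand sides:
  c_0 = sigma^2 (1 + theta_1 psi_1) = 2 * (1 + (-0.067)(-0.792)) = 2 * 1.053064 = 2.106128
  c_1 = sigma^2 theta_1 = 2 * (-0.067) = -0.134
  c_2 = 0
Equations for k = 0 and k = 1 (AR order 1):
  gamma(0) = phi_1 gamma(1) + c_0
  gamma(1) = phi_1 gamma(0) + c_1
Substituting the second into the first: gamma(0) (1 - phi_1^2) = c_0 + phi_1 c_1, so
  gamma(0) = (c_0 + phi_1 c_1) / (1 - phi_1^2) = (2.106128 + (-0.725)(-0.134)) / (1 - (-0.725)^2) = 2.203278 / 0.474375 = 4.644591.
  gamma(1) = phi_1 gamma(0) + c_1 = (-0.725)(4.644591) + (-0.134) = -3.501329.
For k = 2 (> q): gamma(2) = phi_1 gamma(1) = (-0.725)(-3.501329) = 2.538463.
Therefore gamma(2) = 2.5385 (to 4 decimal places).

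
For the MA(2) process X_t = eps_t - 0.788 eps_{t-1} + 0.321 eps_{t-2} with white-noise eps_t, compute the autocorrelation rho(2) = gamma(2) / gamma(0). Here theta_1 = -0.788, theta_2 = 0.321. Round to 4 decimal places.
\rho(2) = 0.1862

For an MA(q) process with theta_0 = 1, the autocovariance is
  gamma(k) = sigma^2 * sum_{i=0..q-k} theta_i * theta_{i+k},
and rho(k) = gamma(k) / gamma(0). Sigma^2 cancels.
  numerator   = (1)*(0.321) = 0.321.
  denominator = (1)^2 + (-0.788)^2 + (0.321)^2 = 1.723985.
  rho(2) = 0.321 / 1.723985 = 0.1862.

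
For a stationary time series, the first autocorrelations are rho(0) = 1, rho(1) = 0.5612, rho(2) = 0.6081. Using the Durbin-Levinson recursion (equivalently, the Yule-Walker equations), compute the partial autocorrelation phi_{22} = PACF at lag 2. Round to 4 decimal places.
\phi_{22} = 0.4279

The PACF at lag k is phi_{kk}, the last component of the solution
to the Yule-Walker system G_k phi = r_k where
  (G_k)_{ij} = rho(|i - j|), (r_k)_i = rho(i), i,j = 1..k.
Equivalently, Durbin-Levinson gives phi_{kk} iteratively:
  phi_{11} = rho(1)
  phi_{kk} = [rho(k) - sum_{j=1..k-1} phi_{k-1,j} rho(k-j)]
            / [1 - sum_{j=1..k-1} phi_{k-1,j} rho(j)],
  phi_{k,j} = phi_{k-1,j} - phi_{kk} phi_{k-1,k-j},  j = 1..k-1.
Step k = 1:
  phi_11 = rho(1) = 0.5612.
Step k = 2:
  phi_22 = [rho(2) - phi_11 rho(1)] / [1 - phi_11 rho(1)] = [0.6081 - (0.5612)(0.5612)] / [1 - (0.5612)(0.5612)]
         = 0.29315456 / 0.68505456 = 0.4279.
Therefore phi_{22} = 0.4279.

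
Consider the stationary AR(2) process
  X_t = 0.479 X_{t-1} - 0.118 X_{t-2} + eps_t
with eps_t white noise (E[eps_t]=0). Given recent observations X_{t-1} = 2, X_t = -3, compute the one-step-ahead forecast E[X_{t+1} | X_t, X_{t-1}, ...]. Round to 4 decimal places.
E[X_{t+1} \mid \mathcal F_t] = -1.6730

For an AR(p) model X_t = c + sum_i phi_i X_{t-i} + eps_t, the
one-step-ahead conditional mean is
  E[X_{t+1} | X_t, ...] = c + sum_i phi_i X_{t+1-i}.
Substitute known values:
  E[X_{t+1} | ...] = (0.479) * (-3) + (-0.118) * (2)
                   = -1.6730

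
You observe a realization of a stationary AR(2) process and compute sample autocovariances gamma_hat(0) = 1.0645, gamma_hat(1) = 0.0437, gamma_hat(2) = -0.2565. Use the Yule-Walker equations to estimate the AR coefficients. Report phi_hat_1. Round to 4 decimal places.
\hat\phi_{1} = 0.0510

The Yule-Walker equations for an AR(p) process read, in matrix form,
  Gamma_p phi = r_p,   with   (Gamma_p)_{ij} = gamma(|i - j|),
                       (r_p)_i = gamma(i),   i,j = 1..p.
Substitute the sample gammas (Toeplitz matrix and right-hand side of size 2):
  Gamma_p = [[1.0645, 0.0437], [0.0437, 1.0645]]
  r_p     = [0.0437, -0.2565]
Written out:
  1.0645 phi_1 + 0.0437 phi_2 = 0.0437
  0.0437 phi_1 + 1.0645 phi_2 = -0.2565
Solve by Cramer's rule:
  det = gamma(0)^2 - gamma(1)^2 = (1.0645)^2 - (0.0437)^2 = 1.13316025 - 0.00190969 = 1.13125056
  phi_hat_1 = [gamma(1) gamma(0) - gamma(1) gamma(2)] / det = [(0.0437)(1.0645) - (0.0437)(-0.2565)] / 1.13125056 = 0.0577277 / 1.13125056 = 0.051
  phi_hat_2 = [gamma(0) gamma(2) - gamma(1)^2] / det = [(1.0645)(-0.2565) - (0.0437)^2] / 1.13125056 = -0.27495394 / 1.13125056 = -0.2431
So phi_hat = [0.0510, -0.2431].
Therefore phi_hat_1 = 0.0510.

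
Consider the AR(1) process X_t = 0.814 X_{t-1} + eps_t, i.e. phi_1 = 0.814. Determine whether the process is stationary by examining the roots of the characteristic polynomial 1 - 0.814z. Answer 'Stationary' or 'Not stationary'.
\text{Stationary}

The AR(p) characteristic polynomial is P(z) = 1 - 0.814z.
Stationarity requires all roots to lie outside the unit circle, i.e. |z| > 1 for every root.
This is linear in z: 1 + (-0.814) z = 0  =>  z = -1/(-0.814) = 1.228501,  |z| = 1.228501.
Moduli of all roots: 1.2285.
All moduli strictly greater than 1? Yes.
Verdict: Stationary.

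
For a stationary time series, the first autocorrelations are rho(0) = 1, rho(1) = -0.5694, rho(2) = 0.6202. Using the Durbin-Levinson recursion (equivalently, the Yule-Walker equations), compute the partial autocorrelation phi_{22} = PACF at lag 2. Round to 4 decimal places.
\phi_{22} = 0.4380

The PACF at lag k is phi_{kk}, the last component of the solution
to the Yule-Walker system G_k phi = r_k where
  (G_k)_{ij} = rho(|i - j|), (r_k)_i = rho(i), i,j = 1..k.
Equivalently, Durbin-Levinson gives phi_{kk} iteratively:
  phi_{11} = rho(1)
  phi_{kk} = [rho(k) - sum_{j=1..k-1} phi_{k-1,j} rho(k-j)]
            / [1 - sum_{j=1..k-1} phi_{k-1,j} rho(j)],
  phi_{k,j} = phi_{k-1,j} - phi_{kk} phi_{k-1,k-j},  j = 1..k-1.
Step k = 1:
  phi_11 = rho(1) = -0.5694.
Step k = 2:
  phi_22 = [rho(2) - phi_11 rho(1)] / [1 - phi_11 rho(1)] = [0.6202 - (-0.5694)(-0.5694)] / [1 - (-0.5694)(-0.5694)]
         = 0.29598364 / 0.67578364 = 0.438.
Therefore phi_{22} = 0.4380.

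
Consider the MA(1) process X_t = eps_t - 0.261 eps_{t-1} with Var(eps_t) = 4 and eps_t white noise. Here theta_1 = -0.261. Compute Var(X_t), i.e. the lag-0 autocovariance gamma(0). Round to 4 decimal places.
\gamma(0) = 4.2725

For an MA(q) process X_t = eps_t + sum_i theta_i eps_{t-i} with
Var(eps_t) = sigma^2, the variance is
  gamma(0) = sigma^2 * (1 + sum_i theta_i^2).
  sum_i theta_i^2 = (-0.261)^2 = 0.068121.
  gamma(0) = 4 * (1 + 0.068121) = 4 * 1.068121 = 4.272484, which rounds to 4.2725.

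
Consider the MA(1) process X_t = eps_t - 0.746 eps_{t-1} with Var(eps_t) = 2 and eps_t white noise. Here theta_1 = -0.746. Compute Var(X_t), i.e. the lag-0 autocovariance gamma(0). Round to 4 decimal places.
\gamma(0) = 3.1130

For an MA(q) process X_t = eps_t + sum_i theta_i eps_{t-i} with
Var(eps_t) = sigma^2, the variance is
  gamma(0) = sigma^2 * (1 + sum_i theta_i^2).
  sum_i theta_i^2 = (-0.746)^2 = 0.556516.
  gamma(0) = 2 * (1 + 0.556516) = 2 * 1.556516 = 3.113032, which rounds to 3.1130.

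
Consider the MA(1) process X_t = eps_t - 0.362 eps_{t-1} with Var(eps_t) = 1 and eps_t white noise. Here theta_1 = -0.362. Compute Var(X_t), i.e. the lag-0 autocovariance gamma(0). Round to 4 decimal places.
\gamma(0) = 1.1310

For an MA(q) process X_t = eps_t + sum_i theta_i eps_{t-i} with
Var(eps_t) = sigma^2, the variance is
  gamma(0) = sigma^2 * (1 + sum_i theta_i^2).
  sum_i theta_i^2 = (-0.362)^2 = 0.131044.
  gamma(0) = 1 * (1 + 0.131044) = 1 * 1.131044 = 1.131044, which rounds to 1.1310.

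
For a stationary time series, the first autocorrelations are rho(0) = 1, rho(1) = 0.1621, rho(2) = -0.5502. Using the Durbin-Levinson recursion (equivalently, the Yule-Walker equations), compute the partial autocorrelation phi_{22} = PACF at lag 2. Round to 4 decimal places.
\phi_{22} = -0.5920

The PACF at lag k is phi_{kk}, the last component of the solution
to the Yule-Walker system G_k phi = r_k where
  (G_k)_{ij} = rho(|i - j|), (r_k)_i = rho(i), i,j = 1..k.
Equivalently, Durbin-Levinson gives phi_{kk} iteratively:
  phi_{11} = rho(1)
  phi_{kk} = [rho(k) - sum_{j=1..k-1} phi_{k-1,j} rho(k-j)]
            / [1 - sum_{j=1..k-1} phi_{k-1,j} rho(j)],
  phi_{k,j} = phi_{k-1,j} - phi_{kk} phi_{k-1,k-j},  j = 1..k-1.
Step k = 1:
  phi_11 = rho(1) = 0.1621.
Step k = 2:
  phi_22 = [rho(2) - phi_11 rho(1)] / [1 - phi_11 rho(1)] = [-0.5502 - (0.1621)(0.1621)] / [1 - (0.1621)(0.1621)]
         = -0.57647641 / 0.97372359 = -0.592.
Therefore phi_{22} = -0.5920.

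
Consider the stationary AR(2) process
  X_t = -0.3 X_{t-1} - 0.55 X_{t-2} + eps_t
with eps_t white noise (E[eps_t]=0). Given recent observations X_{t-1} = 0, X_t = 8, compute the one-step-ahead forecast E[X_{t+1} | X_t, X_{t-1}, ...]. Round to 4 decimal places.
E[X_{t+1} \mid \mathcal F_t] = -2.4000

For an AR(p) model X_t = c + sum_i phi_i X_{t-i} + eps_t, the
one-step-ahead conditional mean is
  E[X_{t+1} | X_t, ...] = c + sum_i phi_i X_{t+1-i}.
Substitute known values:
  E[X_{t+1} | ...] = (-0.3) * (8) + (-0.55) * (0)
                   = -2.4000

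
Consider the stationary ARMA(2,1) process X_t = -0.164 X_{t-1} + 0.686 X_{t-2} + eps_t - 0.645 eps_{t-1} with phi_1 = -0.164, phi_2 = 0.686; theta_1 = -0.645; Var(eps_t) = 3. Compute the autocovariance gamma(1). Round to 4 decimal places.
\gamma(1) = -14.6677

Multiply the model equation by X_{t-k} and take expectations. With theta_0 = psi_0 = 1 and psi_j the MA(infinity) weights, this gives
  gamma(k) - sum_i phi_i gamma(k-i) = c_k,
  c_k = sigma^2 * sum_{j=k..q} theta_j psi_{j-k}   (c_k = 0 for k > q),
using gamma(-m) = gamma(m).
psi-weights needed (psi_j = theta_j + sum_i phi_i psi_{j-i}):
  psi_1 = theta_1 + phi_1 = -0.645 + (-0.164) = -0.809
Right-hand sides:
  c_0 = sigma^2 (1 + theta_1 psi_1) = 3 * (1 + (-0.645)(-0.809)) = 3 * 1.521805 = 4.565415
  c_1 = sigma^2 theta_1 = 3 * (-0.645) = -1.935
  c_2 = 0
Equations for k = 0, 1, 2 (AR order 2, c_2 = 0):
  (E0) gamma(0) = phi_1 gamma(1) + phi_2 gamma(2) + c_0
  (E1) gamma(1) = phi_1 gamma(0) + phi_2 gamma(1) + c_1
  (E2) gamma(2) = phi_1 gamma(1) + phi_2 gamma(0)
From (E1): gamma(1) = A gamma(0) + B with
  A = phi_1 / (1 - phi_2) = -0.164 / 0.314 = -0.522293,   B = c_1 / (1 - phi_2) = -1.935 / 0.314 = -6.16242.
Insert (E2) into (E0): gamma(0) (1 - phi_2^2) = phi_1 (1 + phi_2) gamma(1) + c_0.
  phi_1 (1 + phi_2) = (-0.164)(1.686) = -0.276504,   1 - phi_2^2 = 0.529404.
Replace gamma(1) by A gamma(0) + B and collect gamma(0):
  gamma(0) [0.529404 - (-0.276504)(-0.522293)] = (-0.276504)(-6.16242) + 4.565415
  gamma(0) * 0.384988 = 6.269349
  gamma(0) = 6.269349 / 0.384988 = 16.284535.
  gamma(1) = A gamma(0) + B = (-0.522293)(16.284535) + (-6.16242) = -14.667719.
Therefore gamma(1) = -14.6677 (to 4 decimal places).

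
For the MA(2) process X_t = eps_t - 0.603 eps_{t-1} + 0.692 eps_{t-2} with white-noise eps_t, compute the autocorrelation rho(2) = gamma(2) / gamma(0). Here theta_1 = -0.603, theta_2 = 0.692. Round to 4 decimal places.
\rho(2) = 0.3756

For an MA(q) process with theta_0 = 1, the autocovariance is
  gamma(k) = sigma^2 * sum_{i=0..q-k} theta_i * theta_{i+k},
and rho(k) = gamma(k) / gamma(0). Sigma^2 cancels.
  numerator   = (1)*(0.692) = 0.692.
  denominator = (1)^2 + (-0.603)^2 + (0.692)^2 = 1.842473.
  rho(2) = 0.692 / 1.842473 = 0.3756.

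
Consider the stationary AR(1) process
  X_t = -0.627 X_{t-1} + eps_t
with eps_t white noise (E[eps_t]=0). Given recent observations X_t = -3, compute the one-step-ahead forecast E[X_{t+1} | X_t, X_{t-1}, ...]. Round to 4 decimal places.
E[X_{t+1} \mid \mathcal F_t] = 1.8810

For an AR(p) model X_t = c + sum_i phi_i X_{t-i} + eps_t, the
one-step-ahead conditional mean is
  E[X_{t+1} | X_t, ...] = c + sum_i phi_i X_{t+1-i}.
Substitute known values:
  E[X_{t+1} | ...] = (-0.627) * (-3)
                   = 1.8810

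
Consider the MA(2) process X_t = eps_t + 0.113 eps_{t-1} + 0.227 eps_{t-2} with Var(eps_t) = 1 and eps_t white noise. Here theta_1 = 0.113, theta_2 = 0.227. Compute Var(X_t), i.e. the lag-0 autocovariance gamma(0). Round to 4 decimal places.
\gamma(0) = 1.0643

For an MA(q) process X_t = eps_t + sum_i theta_i eps_{t-i} with
Var(eps_t) = sigma^2, the variance is
  gamma(0) = sigma^2 * (1 + sum_i theta_i^2).
  sum_i theta_i^2 = (0.113)^2 + (0.227)^2 = 0.012769 + 0.051529 = 0.064298.
  gamma(0) = 1 * (1 + 0.064298) = 1 * 1.064298 = 1.064298, which rounds to 1.0643.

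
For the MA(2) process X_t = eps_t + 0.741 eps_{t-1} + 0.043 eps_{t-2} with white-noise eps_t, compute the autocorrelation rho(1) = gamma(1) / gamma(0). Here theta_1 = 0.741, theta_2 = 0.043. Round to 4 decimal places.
\rho(1) = 0.4983

For an MA(q) process with theta_0 = 1, the autocovariance is
  gamma(k) = sigma^2 * sum_{i=0..q-k} theta_i * theta_{i+k},
and rho(k) = gamma(k) / gamma(0). Sigma^2 cancels.
  numerator   = (1)*(0.741) + (0.741)*(0.043) = 0.772863.
  denominator = (1)^2 + (0.741)^2 + (0.043)^2 = 1.55093.
  rho(1) = 0.772863 / 1.55093 = 0.4983.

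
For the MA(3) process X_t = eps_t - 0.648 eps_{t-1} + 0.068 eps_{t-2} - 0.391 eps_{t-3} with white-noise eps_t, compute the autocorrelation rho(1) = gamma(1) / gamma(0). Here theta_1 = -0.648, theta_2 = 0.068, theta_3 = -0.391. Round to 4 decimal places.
\rho(1) = -0.4556

For an MA(q) process with theta_0 = 1, the autocovariance is
  gamma(k) = sigma^2 * sum_{i=0..q-k} theta_i * theta_{i+k},
and rho(k) = gamma(k) / gamma(0). Sigma^2 cancels.
  numerator   = (1)*(-0.648) + (-0.648)*(0.068) + (0.068)*(-0.391) = -0.718652.
  denominator = (1)^2 + (-0.648)^2 + (0.068)^2 + (-0.391)^2 = 1.577409.
  rho(1) = -0.718652 / 1.577409 = -0.4556.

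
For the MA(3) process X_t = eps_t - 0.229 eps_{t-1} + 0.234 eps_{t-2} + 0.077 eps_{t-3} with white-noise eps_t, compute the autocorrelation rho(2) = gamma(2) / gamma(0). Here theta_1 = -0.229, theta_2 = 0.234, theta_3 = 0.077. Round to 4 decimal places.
\rho(2) = 0.1944

For an MA(q) process with theta_0 = 1, the autocovariance is
  gamma(k) = sigma^2 * sum_{i=0..q-k} theta_i * theta_{i+k},
and rho(k) = gamma(k) / gamma(0). Sigma^2 cancels.
  numerator   = (1)*(0.234) + (-0.229)*(0.077) = 0.216367.
  denominator = (1)^2 + (-0.229)^2 + (0.234)^2 + (0.077)^2 = 1.113126.
  rho(2) = 0.216367 / 1.113126 = 0.1944.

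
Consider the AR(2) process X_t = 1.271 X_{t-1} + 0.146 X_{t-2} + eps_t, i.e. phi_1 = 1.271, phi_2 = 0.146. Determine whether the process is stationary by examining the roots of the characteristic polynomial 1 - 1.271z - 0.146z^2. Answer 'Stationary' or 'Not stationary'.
\text{Not stationary}

The AR(p) characteristic polynomial is P(z) = 1 - 1.271z - 0.146z^2.
Stationarity requires all roots to lie outside the unit circle, i.e. |z| > 1 for every root.
Set 1 + (-1.271) z + (-0.146) z^2 = 0, i.e. a z^2 + b z + c = 0 with a = -0.146, b = -1.271, c = 1.
Discriminant D = b^2 - 4ac = (-1.271)^2 - 4*(-0.146)*1 = 1.615441 - (-0.584) = 2.199441.
D >= 0, so the roots are real: z = (-b +/- sqrt(D)) / (2a) = (1.271 +/- 1.483051) / (-0.292).
  z_1 = (1.271 + 1.483051) / (-0.292) = -9.4317,   |z_1| = 9.4317.
  z_2 = (1.271 - 1.483051) / (-0.292) = 0.7262,   |z_2| = 0.7262.
Moduli of all roots: 9.4317, 0.7262.
All moduli strictly greater than 1? No.
Verdict: Not stationary.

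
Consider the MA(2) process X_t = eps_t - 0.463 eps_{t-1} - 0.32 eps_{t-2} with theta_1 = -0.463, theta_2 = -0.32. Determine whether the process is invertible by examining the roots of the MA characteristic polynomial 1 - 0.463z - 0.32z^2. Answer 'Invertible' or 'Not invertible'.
\text{Invertible}

The MA(q) characteristic polynomial is P(z) = 1 - 0.463z - 0.32z^2.
Invertibility requires all roots to lie outside the unit circle, i.e. |z| > 1 for every root.
Set 1 + (-0.463) z + (-0.32) z^2 = 0, i.e. a z^2 + b z + c = 0 with a = -0.32, b = -0.463, c = 1.
Discriminant D = b^2 - 4ac = (-0.463)^2 - 4*(-0.32)*1 = 0.214369 - (-1.28) = 1.494369.
D >= 0, so the roots are real: z = (-b +/- sqrt(D)) / (2a) = (0.463 +/- 1.222444) / (-0.64).
  z_1 = (0.463 + 1.222444) / (-0.64) = -2.6335,   |z_1| = 2.6335.
  z_2 = (0.463 - 1.222444) / (-0.64) = 1.1866,   |z_2| = 1.1866.
Moduli of all roots: 2.6335, 1.1866.
All moduli strictly greater than 1? Yes.
Verdict: Invertible.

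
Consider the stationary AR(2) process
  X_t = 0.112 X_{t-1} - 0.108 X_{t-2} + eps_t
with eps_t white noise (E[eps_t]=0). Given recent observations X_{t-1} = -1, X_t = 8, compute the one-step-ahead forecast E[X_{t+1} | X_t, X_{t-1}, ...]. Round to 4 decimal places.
E[X_{t+1} \mid \mathcal F_t] = 1.0040

For an AR(p) model X_t = c + sum_i phi_i X_{t-i} + eps_t, the
one-step-ahead conditional mean is
  E[X_{t+1} | X_t, ...] = c + sum_i phi_i X_{t+1-i}.
Substitute known values:
  E[X_{t+1} | ...] = (0.112) * (8) + (-0.108) * (-1)
                   = 1.0040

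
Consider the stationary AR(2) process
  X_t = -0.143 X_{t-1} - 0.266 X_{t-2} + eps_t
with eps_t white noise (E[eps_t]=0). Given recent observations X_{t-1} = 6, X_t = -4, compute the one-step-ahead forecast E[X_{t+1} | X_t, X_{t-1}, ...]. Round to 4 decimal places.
E[X_{t+1} \mid \mathcal F_t] = -1.0240

For an AR(p) model X_t = c + sum_i phi_i X_{t-i} + eps_t, the
one-step-ahead conditional mean is
  E[X_{t+1} | X_t, ...] = c + sum_i phi_i X_{t+1-i}.
Substitute known values:
  E[X_{t+1} | ...] = (-0.143) * (-4) + (-0.266) * (6)
                   = -1.0240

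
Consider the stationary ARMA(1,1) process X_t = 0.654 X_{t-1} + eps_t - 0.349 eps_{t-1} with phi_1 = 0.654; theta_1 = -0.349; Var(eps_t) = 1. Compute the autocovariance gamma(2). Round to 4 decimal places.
\gamma(2) = 0.2690

Multiply the model equation by X_{t-k} and take expectations. With theta_0 = psi_0 = 1 and psi_j the MA(infinity) weights, this gives
  gamma(k) - sum_i phi_i gamma(k-i) = c_k,
  c_k = sigma^2 * sum_{j=k..q} theta_j psi_{j-k}   (c_k = 0 for k > q),
using gamma(-m) = gamma(m).
psi-weights needed (psi_j = theta_j + sum_i phi_i psi_{j-i}):
  psi_1 = theta_1 + phi_1 = -0.349 + (0.654) = 0.305
Right-hand sides:
  c_0 = sigma^2 (1 + theta_1 psi_1) = 1 * (1 + (-0.349)(0.305)) = 1 * 0.893555 = 0.893555
  c_1 = sigma^2 theta_1 = 1 * (-0.349) = -0.349
  c_2 = 0
Equations for k = 0 and k = 1 (AR order 1):
  gamma(0) = phi_1 gamma(1) + c_0
  gamma(1) = phi_1 gamma(0) + c_1
Substituting the second into the first: gamma(0) (1 - phi_1^2) = c_0 + phi_1 c_1, so
  gamma(0) = (c_0 + phi_1 c_1) / (1 - phi_1^2) = (0.893555 + (0.654)(-0.349)) / (1 - (0.654)^2) = 0.665309 / 0.572284 = 1.16255.
  gamma(1) = phi_1 gamma(0) + c_1 = (0.654)(1.16255) + (-0.349) = 0.411308.
For k = 2 (> q): gamma(2) = phi_1 gamma(1) = (0.654)(0.411308) = 0.268995.
Therefore gamma(2) = 0.2690 (to 4 decimal places).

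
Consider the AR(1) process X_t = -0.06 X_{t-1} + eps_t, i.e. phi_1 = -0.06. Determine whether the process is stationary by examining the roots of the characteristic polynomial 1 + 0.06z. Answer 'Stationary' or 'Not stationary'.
\text{Stationary}

The AR(p) characteristic polynomial is P(z) = 1 + 0.06z.
Stationarity requires all roots to lie outside the unit circle, i.e. |z| > 1 for every root.
This is linear in z: 1 + (0.06) z = 0  =>  z = -1/(0.06) = -16.666667,  |z| = 16.666667.
Moduli of all roots: 16.6667.
All moduli strictly greater than 1? Yes.
Verdict: Stationary.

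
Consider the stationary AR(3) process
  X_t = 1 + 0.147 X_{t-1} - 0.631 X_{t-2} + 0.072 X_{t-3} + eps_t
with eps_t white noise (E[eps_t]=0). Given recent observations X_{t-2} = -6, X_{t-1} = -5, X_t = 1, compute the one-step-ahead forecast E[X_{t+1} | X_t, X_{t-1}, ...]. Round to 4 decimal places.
E[X_{t+1} \mid \mathcal F_t] = 3.8700

For an AR(p) model X_t = c + sum_i phi_i X_{t-i} + eps_t, the
one-step-ahead conditional mean is
  E[X_{t+1} | X_t, ...] = c + sum_i phi_i X_{t+1-i}.
Substitute known values:
  E[X_{t+1} | ...] = 1 + (0.147) * (1) + (-0.631) * (-5) + (0.072) * (-6)
                   = 3.8700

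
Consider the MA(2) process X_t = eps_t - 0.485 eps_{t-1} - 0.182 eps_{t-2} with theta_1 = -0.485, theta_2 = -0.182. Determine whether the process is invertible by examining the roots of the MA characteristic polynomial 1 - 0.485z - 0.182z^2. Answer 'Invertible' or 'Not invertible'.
\text{Invertible}

The MA(q) characteristic polynomial is P(z) = 1 - 0.485z - 0.182z^2.
Invertibility requires all roots to lie outside the unit circle, i.e. |z| > 1 for every root.
Set 1 + (-0.485) z + (-0.182) z^2 = 0, i.e. a z^2 + b z + c = 0 with a = -0.182, b = -0.485, c = 1.
Discriminant D = b^2 - 4ac = (-0.485)^2 - 4*(-0.182)*1 = 0.235225 - (-0.728) = 0.963225.
D >= 0, so the roots are real: z = (-b +/- sqrt(D)) / (2a) = (0.485 +/- 0.98144) / (-0.364).
  z_1 = (0.485 + 0.98144) / (-0.364) = -4.0287,   |z_1| = 4.0287.
  z_2 = (0.485 - 0.98144) / (-0.364) = 1.3638,   |z_2| = 1.3638.
Moduli of all roots: 4.0287, 1.3638.
All moduli strictly greater than 1? Yes.
Verdict: Invertible.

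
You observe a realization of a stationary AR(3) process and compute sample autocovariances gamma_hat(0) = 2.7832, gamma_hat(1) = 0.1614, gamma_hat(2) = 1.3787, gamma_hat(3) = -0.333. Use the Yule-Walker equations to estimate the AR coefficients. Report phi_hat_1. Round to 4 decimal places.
\hat\phi_{1} = 0.1360

The Yule-Walker equations for an AR(p) process read, in matrix form,
  Gamma_p phi = r_p,   with   (Gamma_p)_{ij} = gamma(|i - j|),
                       (r_p)_i = gamma(i),   i,j = 1..p.
Substitute the sample gammas (Toeplitz matrix and right-hand side of size 3):
  Gamma_p = [[2.7832, 0.1614, 1.3787], [0.1614, 2.7832, 0.1614], [1.3787, 0.1614, 2.7832]]
  r_p     = [0.1614, 1.3787, -0.333]
Written out (R1..R3):
  (R1) 2.7832 phi_1 + 0.1614 phi_2 + 1.3787 phi_3 = 0.1614
  (R2) 0.1614 phi_1 + 2.7832 phi_2 + 0.1614 phi_3 = 1.3787
  (R3) 1.3787 phi_1 + 0.1614 phi_2 + 2.7832 phi_3 = -0.333
Gaussian elimination:
  R2 <- R2 - (0.1614/2.7832) R1 = R2 - (0.057991) R1:  2.77384 phi_2 + 0.081448 phi_3 = 1.36934
  R3 <- R3 - (1.3787/2.7832) R1 = R3 - (0.495365) R1:  0.081448 phi_2 + 2.10024 phi_3 = -0.412952
  R3 <- R3 - (0.081448/2.77384) R2 = R3 - (0.029363) R2:  2.097849 phi_3 = -0.45316
Back-substitution:
  phi_hat_3 = -0.45316 / 2.097849 = -0.216012
  phi_hat_2 = (1.36934 - (0.081448)(-0.216012)) / 2.77384 = 0.500005
  phi_hat_1 = (0.1614 - (0.1614)(0.500005) - (1.3787)(-0.216012)) / 2.7832 = 0.136
So phi_hat = [0.1360, 0.5000, -0.2160].
Therefore phi_hat_1 = 0.1360.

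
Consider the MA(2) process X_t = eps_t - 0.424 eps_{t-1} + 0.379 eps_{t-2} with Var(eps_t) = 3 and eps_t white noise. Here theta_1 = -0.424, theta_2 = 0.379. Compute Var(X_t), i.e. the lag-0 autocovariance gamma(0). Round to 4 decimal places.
\gamma(0) = 3.9703

For an MA(q) process X_t = eps_t + sum_i theta_i eps_{t-i} with
Var(eps_t) = sigma^2, the variance is
  gamma(0) = sigma^2 * (1 + sum_i theta_i^2).
  sum_i theta_i^2 = (-0.424)^2 + (0.379)^2 = 0.179776 + 0.143641 = 0.323417.
  gamma(0) = 3 * (1 + 0.323417) = 3 * 1.323417 = 3.970251, which rounds to 3.9703.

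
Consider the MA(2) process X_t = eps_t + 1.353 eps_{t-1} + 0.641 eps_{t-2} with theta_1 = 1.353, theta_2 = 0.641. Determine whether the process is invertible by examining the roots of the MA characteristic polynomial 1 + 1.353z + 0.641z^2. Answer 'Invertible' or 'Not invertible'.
\text{Invertible}

The MA(q) characteristic polynomial is P(z) = 1 + 1.353z + 0.641z^2.
Invertibility requires all roots to lie outside the unit circle, i.e. |z| > 1 for every root.
Set 1 + (1.353) z + (0.641) z^2 = 0, i.e. a z^2 + b z + c = 0 with a = 0.641, b = 1.353, c = 1.
Discriminant D = b^2 - 4ac = (1.353)^2 - 4*(0.641)*1 = 1.830609 - (2.564) = -0.733391.
D < 0, so the roots are the complex-conjugate pair z = (-b +/- i sqrt(-D)) / (2a) = -1.0554 +/- 0.668i.
For a conjugate pair |z|^2 = z * conj(z) = (product of roots) = c/a = 1/(0.641) = 1.560062, so |z| = sqrt(1.560062) = 1.249 for both roots.
Moduli of all roots: 1.2490, 1.2490.
All moduli strictly greater than 1? Yes.
Verdict: Invertible.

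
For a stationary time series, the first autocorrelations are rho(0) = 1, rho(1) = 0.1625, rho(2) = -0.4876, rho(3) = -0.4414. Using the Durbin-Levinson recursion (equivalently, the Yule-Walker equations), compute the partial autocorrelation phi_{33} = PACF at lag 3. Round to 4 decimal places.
\phi_{33} = -0.3340

The PACF at lag k is phi_{kk}, the last component of the solution
to the Yule-Walker system G_k phi = r_k where
  (G_k)_{ij} = rho(|i - j|), (r_k)_i = rho(i), i,j = 1..k.
Equivalently, Durbin-Levinson gives phi_{kk} iteratively:
  phi_{11} = rho(1)
  phi_{kk} = [rho(k) - sum_{j=1..k-1} phi_{k-1,j} rho(k-j)]
            / [1 - sum_{j=1..k-1} phi_{k-1,j} rho(j)],
  phi_{k,j} = phi_{k-1,j} - phi_{kk} phi_{k-1,k-j},  j = 1..k-1.
Step k = 1:
  phi_11 = rho(1) = 0.1625.
Step k = 2:
  phi_22 = [rho(2) - phi_11 rho(1)] / [1 - phi_11 rho(1)] = [-0.4876 - (0.1625)(0.1625)] / [1 - (0.1625)(0.1625)]
         = -0.51400625 / 0.97359375 = -0.527947.
  Update: phi_21 = phi_11 - phi_22 phi_11 = 0.1625 - (-0.527947)(0.1625) = 0.248291.
Step k = 3:
  phi_33 = [rho(3) - phi_21 rho(2) - phi_22 rho(1)] / [1 - phi_21 rho(1) - phi_22 rho(2)]
    numerator   = -0.4414 - (0.248291)(-0.4876) - (-0.527947)(0.1625) = -0.23454164
    denominator = 1 - (0.248291)(0.1625) - (-0.527947)(-0.4876) = 0.70222551
  phi_33 = -0.23454164 / 0.70222551 = -0.334.
Therefore phi_{33} = -0.3340.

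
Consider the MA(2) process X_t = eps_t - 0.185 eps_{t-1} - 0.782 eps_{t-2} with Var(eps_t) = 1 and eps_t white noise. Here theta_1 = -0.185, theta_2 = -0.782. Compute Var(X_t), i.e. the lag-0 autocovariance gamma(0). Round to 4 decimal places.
\gamma(0) = 1.6457

For an MA(q) process X_t = eps_t + sum_i theta_i eps_{t-i} with
Var(eps_t) = sigma^2, the variance is
  gamma(0) = sigma^2 * (1 + sum_i theta_i^2).
  sum_i theta_i^2 = (-0.185)^2 + (-0.782)^2 = 0.034225 + 0.611524 = 0.645749.
  gamma(0) = 1 * (1 + 0.645749) = 1 * 1.645749 = 1.645749, which rounds to 1.6457.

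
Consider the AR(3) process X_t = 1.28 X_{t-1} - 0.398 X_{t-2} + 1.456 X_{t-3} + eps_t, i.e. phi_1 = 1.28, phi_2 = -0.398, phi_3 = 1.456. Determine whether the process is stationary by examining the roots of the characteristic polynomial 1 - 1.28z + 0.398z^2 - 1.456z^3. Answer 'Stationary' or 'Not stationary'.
\text{Not stationary}

The AR(p) characteristic polynomial is P(z) = 1 - 1.28z + 0.398z^2 - 1.456z^3.
Stationarity requires all roots to lie outside the unit circle, i.e. |z| > 1 for every root.
Degree 3: look for a simple real root z0 first, then factor out (1 - z/z0) and solve the remaining quadratic.
Testing z0 = 0.625: P(0.625) = 1 + (-1.28)(0.625) + (0.398)(0.625)^2 + (-1.456)(0.625)^3
  = 1 + (-0.8) + (0.155469) + (-0.355469) = 0.  So z_0 = 0.625 is a root, |z_0| = 0.625.
Divide out the factor (1 - 1.6 z) = (1 - z/z0) (since 1/z0 = 1.6):
  P(z) = (1 - 1.6 z)(1 + (0.32) z + (0.91) z^2)
  [check: z-coef 0.32 - (1.6) = -1.28; z^2-coef 0.91 - (1.6)(0.32) = 0.398; z^3-coef -(1.6)(0.91) = -1.456.]
Remaining roots from the quadratic factor 1 + (0.32) z + (0.91) z^2:
  Set 1 + (0.32) z + (0.91) z^2 = 0, i.e. a z^2 + b z + c = 0 with a = 0.91, b = 0.32, c = 1.
  Discriminant D = b^2 - 4ac = (0.32)^2 - 4*(0.91)*1 = 0.1024 - (3.64) = -3.5376.
  D < 0, so the roots are the complex-conjugate pair z = (-b +/- i sqrt(-D)) / (2a) = -0.1758 +/- 1.0334i.
  For a conjugate pair |z|^2 = z * conj(z) = (product of roots) = c/a = 1/(0.91) = 1.098901, so |z| = sqrt(1.098901) = 1.0483 for both roots.
Moduli of all roots: 0.6250, 1.0483, 1.0483.
All moduli strictly greater than 1? No.
Verdict: Not stationary.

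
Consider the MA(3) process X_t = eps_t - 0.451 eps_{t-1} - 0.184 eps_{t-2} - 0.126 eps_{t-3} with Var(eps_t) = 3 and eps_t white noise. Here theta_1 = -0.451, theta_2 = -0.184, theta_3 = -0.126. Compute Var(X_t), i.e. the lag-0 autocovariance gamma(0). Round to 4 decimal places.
\gamma(0) = 3.7594

For an MA(q) process X_t = eps_t + sum_i theta_i eps_{t-i} with
Var(eps_t) = sigma^2, the variance is
  gamma(0) = sigma^2 * (1 + sum_i theta_i^2).
  sum_i theta_i^2 = (-0.451)^2 + (-0.184)^2 + (-0.126)^2 = 0.203401 + 0.033856 + 0.015876 = 0.253133.
  gamma(0) = 3 * (1 + 0.253133) = 3 * 1.253133 = 3.759399, which rounds to 3.7594.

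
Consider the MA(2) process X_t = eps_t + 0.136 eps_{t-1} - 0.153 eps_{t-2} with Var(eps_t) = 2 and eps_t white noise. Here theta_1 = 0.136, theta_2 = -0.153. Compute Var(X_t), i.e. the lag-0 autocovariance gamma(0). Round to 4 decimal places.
\gamma(0) = 2.0838

For an MA(q) process X_t = eps_t + sum_i theta_i eps_{t-i} with
Var(eps_t) = sigma^2, the variance is
  gamma(0) = sigma^2 * (1 + sum_i theta_i^2).
  sum_i theta_i^2 = (0.136)^2 + (-0.153)^2 = 0.018496 + 0.023409 = 0.041905.
  gamma(0) = 2 * (1 + 0.041905) = 2 * 1.041905 = 2.08381, which rounds to 2.0838.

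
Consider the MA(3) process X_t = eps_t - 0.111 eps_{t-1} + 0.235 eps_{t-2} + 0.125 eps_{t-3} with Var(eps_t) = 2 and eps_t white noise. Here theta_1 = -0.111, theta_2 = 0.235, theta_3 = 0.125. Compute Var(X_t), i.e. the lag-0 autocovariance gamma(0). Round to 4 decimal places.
\gamma(0) = 2.1663

For an MA(q) process X_t = eps_t + sum_i theta_i eps_{t-i} with
Var(eps_t) = sigma^2, the variance is
  gamma(0) = sigma^2 * (1 + sum_i theta_i^2).
  sum_i theta_i^2 = (-0.111)^2 + (0.235)^2 + (0.125)^2 = 0.012321 + 0.055225 + 0.015625 = 0.083171.
  gamma(0) = 2 * (1 + 0.083171) = 2 * 1.083171 = 2.166342, which rounds to 2.1663.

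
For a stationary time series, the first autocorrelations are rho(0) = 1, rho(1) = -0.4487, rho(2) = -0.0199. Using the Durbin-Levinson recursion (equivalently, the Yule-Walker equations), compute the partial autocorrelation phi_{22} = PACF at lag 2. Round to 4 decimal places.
\phi_{22} = -0.2770

The PACF at lag k is phi_{kk}, the last component of the solution
to the Yule-Walker system G_k phi = r_k where
  (G_k)_{ij} = rho(|i - j|), (r_k)_i = rho(i), i,j = 1..k.
Equivalently, Durbin-Levinson gives phi_{kk} iteratively:
  phi_{11} = rho(1)
  phi_{kk} = [rho(k) - sum_{j=1..k-1} phi_{k-1,j} rho(k-j)]
            / [1 - sum_{j=1..k-1} phi_{k-1,j} rho(j)],
  phi_{k,j} = phi_{k-1,j} - phi_{kk} phi_{k-1,k-j},  j = 1..k-1.
Step k = 1:
  phi_11 = rho(1) = -0.4487.
Step k = 2:
  phi_22 = [rho(2) - phi_11 rho(1)] / [1 - phi_11 rho(1)] = [-0.0199 - (-0.4487)(-0.4487)] / [1 - (-0.4487)(-0.4487)]
         = -0.22123169 / 0.79866831 = -0.277.
Therefore phi_{22} = -0.2770.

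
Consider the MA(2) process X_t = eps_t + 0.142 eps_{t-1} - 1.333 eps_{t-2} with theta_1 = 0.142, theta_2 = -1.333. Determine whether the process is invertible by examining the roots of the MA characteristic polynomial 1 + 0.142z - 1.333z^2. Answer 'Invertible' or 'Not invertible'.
\text{Not invertible}

The MA(q) characteristic polynomial is P(z) = 1 + 0.142z - 1.333z^2.
Invertibility requires all roots to lie outside the unit circle, i.e. |z| > 1 for every root.
Set 1 + (0.142) z + (-1.333) z^2 = 0, i.e. a z^2 + b z + c = 0 with a = -1.333, b = 0.142, c = 1.
Discriminant D = b^2 - 4ac = (0.142)^2 - 4*(-1.333)*1 = 0.020164 - (-5.332) = 5.352164.
D >= 0, so the roots are real: z = (-b +/- sqrt(D)) / (2a) = (-0.142 +/- 2.313474) / (-2.666).
  z_1 = (-0.142 + 2.313474) / (-2.666) = -0.8145,   |z_1| = 0.8145.
  z_2 = (-0.142 - 2.313474) / (-2.666) = 0.921,   |z_2| = 0.921.
Moduli of all roots: 0.8145, 0.9210.
All moduli strictly greater than 1? No.
Verdict: Not invertible.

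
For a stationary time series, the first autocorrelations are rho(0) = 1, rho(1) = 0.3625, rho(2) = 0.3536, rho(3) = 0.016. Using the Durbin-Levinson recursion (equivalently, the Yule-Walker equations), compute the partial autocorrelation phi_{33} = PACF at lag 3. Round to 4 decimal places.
\phi_{33} = -0.2120

The PACF at lag k is phi_{kk}, the last component of the solution
to the Yule-Walker system G_k phi = r_k where
  (G_k)_{ij} = rho(|i - j|), (r_k)_i = rho(i), i,j = 1..k.
Equivalently, Durbin-Levinson gives phi_{kk} iteratively:
  phi_{11} = rho(1)
  phi_{kk} = [rho(k) - sum_{j=1..k-1} phi_{k-1,j} rho(k-j)]
            / [1 - sum_{j=1..k-1} phi_{k-1,j} rho(j)],
  phi_{k,j} = phi_{k-1,j} - phi_{kk} phi_{k-1,k-j},  j = 1..k-1.
Step k = 1:
  phi_11 = rho(1) = 0.3625.
Step k = 2:
  phi_22 = [rho(2) - phi_11 rho(1)] / [1 - phi_11 rho(1)] = [0.3536 - (0.3625)(0.3625)] / [1 - (0.3625)(0.3625)]
         = 0.22219375 / 0.86859375 = 0.255809.
  Update: phi_21 = phi_11 - phi_22 phi_11 = 0.3625 - (0.255809)(0.3625) = 0.269769.
Step k = 3:
  phi_33 = [rho(3) - phi_21 rho(2) - phi_22 rho(1)] / [1 - phi_21 rho(1) - phi_22 rho(2)]
    numerator   = 0.016 - (0.269769)(0.3536) - (0.255809)(0.3625) = -0.17212107
    denominator = 1 - (0.269769)(0.3625) - (0.255809)(0.3536) = 0.81175468
  phi_33 = -0.17212107 / 0.81175468 = -0.212.
Therefore phi_{33} = -0.2120.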